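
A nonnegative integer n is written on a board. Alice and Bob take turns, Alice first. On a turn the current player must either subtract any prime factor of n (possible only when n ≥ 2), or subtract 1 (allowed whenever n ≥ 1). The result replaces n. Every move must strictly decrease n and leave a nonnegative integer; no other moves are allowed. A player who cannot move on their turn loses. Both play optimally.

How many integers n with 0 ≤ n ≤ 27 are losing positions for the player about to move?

Classify positions by backward induction: terminal positions (no move available) are L. From any other position, the mover wins iff some move reaches an L.
n=0: no move → L
n=1: reaches L-position 0 → W
n=2: reaches L-position 0 → W
n=3: reaches L-position 0 → W
n=4: only reaches 2(W), 3(W), all W → L
n=5: reaches L-position 0 → W
n=6: reaches L-position 4 → W
n=7: reaches L-position 0 → W
n=8: only reaches 6(W), 7(W), all W → L
n=9: reaches L-position 8 → W
n=10: reaches L-position 8 → W
n=11: reaches L-position 0 → W
n=12: only reaches 9(W), 10(W), 11(W), all W → L
n=13: reaches L-position 0 → W
n=14: reaches L-position 12 → W
n=15: reaches L-position 12 → W
n=16: only reaches 14(W), 15(W), all W → L
n=17: reaches L-position 0 → W
n=18: reaches L-position 16 → W
n=19: reaches L-position 0 → W
n=20: only reaches 15(W), 18(W), 19(W), all W → L
n=21: reaches L-position 20 → W
n=22: reaches L-position 20 → W
n=23: reaches L-position 0 → W
n=24: only reaches 21(W), 22(W), 23(W), all W → L
n=25: reaches L-position 20 → W
n=26: reaches L-position 24 → W
n=27: reaches L-position 24 → W
L entries with 0 ≤ n ≤ 27: n = 0, 4, 8, 12, 16, 20, 24; that makes 7.

7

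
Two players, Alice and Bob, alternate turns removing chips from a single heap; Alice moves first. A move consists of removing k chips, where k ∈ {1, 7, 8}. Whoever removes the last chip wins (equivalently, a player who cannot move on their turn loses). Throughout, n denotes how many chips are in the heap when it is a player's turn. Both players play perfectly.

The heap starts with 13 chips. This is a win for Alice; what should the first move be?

Remove 7, leaving 6.

Build the W/L table. Terminal = L. A non-terminal position is W if it has a move to some L; otherwise it is L.
n=0: no move → L
n=1: can move to 0, which is L ⇒ W
n=2: the only move is to 1(W), a W ⇒ L
n=3: can move to 2, which is L ⇒ W
n=4: the only move is to 3(W), a W ⇒ L
n=5: can move to 4, which is L ⇒ W
n=6: the only move is to 5(W), a W ⇒ L
n=7: can move to 6, which is L ⇒ W
n=8: can move to 0, which is L ⇒ W
n=9: can move to 2, which is L ⇒ W
n=10: can move to 2, which is L ⇒ W
n=11: can move to 4, which is L ⇒ W
n=12: can move to 4, which is L ⇒ W
n=13: can move to 6, which is L ⇒ W
From 13, the L positions reachable in one move are: 6.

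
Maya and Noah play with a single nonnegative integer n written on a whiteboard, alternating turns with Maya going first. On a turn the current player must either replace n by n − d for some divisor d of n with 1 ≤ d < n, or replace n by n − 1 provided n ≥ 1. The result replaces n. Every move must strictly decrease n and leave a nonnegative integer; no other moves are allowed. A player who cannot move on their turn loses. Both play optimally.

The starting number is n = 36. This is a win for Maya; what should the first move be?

Use the standard recursion: the mover loses at a terminal position; elsewhere, the mover wins exactly when some move hands the opponent an L position.
n=0: no move → L
n=1: can move to 0, which is L ⇒ W
n=2: the only move is to 1(W), a W ⇒ L
n=3: can move to 2, which is L ⇒ W
n=4: can move to 2, which is L ⇒ W
n=5: the only move is to 4(W), a W ⇒ L
n=6: can move to 5, which is L ⇒ W
n=7: the only move is to 6(W), a W ⇒ L
n=8: can move to 7, which is L ⇒ W
n=9: moves to 6(W), 8(W); every one is W ⇒ L
n=10: can move to 5, which is L ⇒ W
n=11: the only move is to 10(W), a W ⇒ L
n=12: can move to 9, which is L ⇒ W
n=13: the only move is to 12(W), a W ⇒ L
n=14: can move to 7, which is L ⇒ W
n=15: moves to 10(W), 12(W), 14(W); every one is W ⇒ L
n=16: can move to 15, which is L ⇒ W
n=17: the only move is to 16(W), a W ⇒ L
n=18: can move to 9, which is L ⇒ W
n=19: the only move is to 18(W), a W ⇒ L
n=20: can move to 15, which is L ⇒ W
n=21: moves to 14(W), 18(W), 20(W); every one is W ⇒ L
n=22: can move to 11, which is L ⇒ W
n=23: the only move is to 22(W), a W ⇒ L
n=24: can move to 21, which is L ⇒ W
n=25: moves to 20(W), 24(W); every one is W ⇒ L
n=26: can move to 13, which is L ⇒ W
n=27: moves to 18(W), 24(W), 26(W); every one is W ⇒ L
n=28: can move to 21, which is L ⇒ W
n=29: the only move is to 28(W), a W ⇒ L
n=30: can move to 15, which is L ⇒ W
n=31: the only move is to 30(W), a W ⇒ L
n=32: can move to 31, which is L ⇒ W
n=33: moves to 22(W), 30(W), 32(W); every one is W ⇒ L
n=34: can move to 17, which is L ⇒ W
n=35: moves to 28(W), 30(W), 34(W); every one is W ⇒ L
n=36: can move to 27, which is L ⇒ W
From 36, the L positions reachable in one move are: 27, 33, 35. Any move reaching one of these is winning.

Move to 27.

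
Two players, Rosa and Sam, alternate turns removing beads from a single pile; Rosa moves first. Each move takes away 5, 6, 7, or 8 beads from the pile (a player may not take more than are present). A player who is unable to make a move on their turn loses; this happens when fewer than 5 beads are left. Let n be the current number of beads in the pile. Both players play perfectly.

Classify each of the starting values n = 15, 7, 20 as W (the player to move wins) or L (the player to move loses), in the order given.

Work bottom-up. With no move the player to move loses. Otherwise the position is W if at least one move leads to an L position for the opponent, and L if every move leads to a W.
n=0: no move → L
n=1: no move → L
n=2: no move → L
n=3: no move → L
n=4: no move → L
n=5: →0(L), so W
n=6: →1(L), so W
n=7: →2(L), so W
n=8: →3(L), so W
n=9: →4(L), so W
n=10: →4(L), so W
n=11: →4(L), so W
n=12: →4(L), so W
n=13: →8(W), 7(W), 6(W), 5(W) — all W, so L
n=14: →9(W), 8(W), 7(W), 6(W) — all W, so L
n=15: →10(W), 9(W), 8(W), 7(W) — all W, so L
n=16: →11(W), 10(W), 9(W), 8(W) — all W, so L
n=17: →12(W), 11(W), 10(W), 9(W) — all W, so L
n=18: →13(L), so W
n=19: →14(L), so W
n=20: →15(L), so W

15: L, 7: W, 20: W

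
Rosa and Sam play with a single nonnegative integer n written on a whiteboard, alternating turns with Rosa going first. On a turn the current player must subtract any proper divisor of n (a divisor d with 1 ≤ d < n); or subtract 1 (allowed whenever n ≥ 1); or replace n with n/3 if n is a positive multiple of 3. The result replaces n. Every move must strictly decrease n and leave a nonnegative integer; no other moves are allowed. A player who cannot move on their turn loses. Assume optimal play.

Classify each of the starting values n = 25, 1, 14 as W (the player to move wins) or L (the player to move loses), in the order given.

Positions with no move are L. A position that does have a move is losing for the player to move precisely when every available move leads to a winning position for the opponent. Fill in the labels:
n=0: no move → L
n=1: W (go to 0, an L position)
n=2: L (sole option 1(W) is W)
n=3: W (go to 2, an L position)
n=4: W (go to 2, an L position)
n=5: L (sole option 4(W) is W)
n=6: W (go to 2, an L position)
n=7: L (sole option 6(W) is W)
n=8: W (go to 7, an L position)
n=9: L (options 3(W), 6(W), 8(W) are all W)
n=10: W (go to 5, an L position)
n=11: L (sole option 10(W) is W)
n=12: W (go to 9, an L position)
n=13: L (sole option 12(W) is W)
n=14: W (go to 7, an L position)
n=15: W (go to 5, an L position)
n=16: L (options 8(W), 12(W), 14(W), 15(W) are all W)
n=17: W (go to 16, an L position)
n=18: W (go to 9, an L position)
n=19: L (sole option 18(W) is W)
n=20: W (go to 16, an L position)
n=21: W (go to 7, an L position)
n=22: W (go to 11, an L position)
n=23: L (sole option 22(W) is W)
n=24: W (go to 16, an L position)
n=25: L (options 20(W), 24(W) are all W)

25: L, 1: W, 14: W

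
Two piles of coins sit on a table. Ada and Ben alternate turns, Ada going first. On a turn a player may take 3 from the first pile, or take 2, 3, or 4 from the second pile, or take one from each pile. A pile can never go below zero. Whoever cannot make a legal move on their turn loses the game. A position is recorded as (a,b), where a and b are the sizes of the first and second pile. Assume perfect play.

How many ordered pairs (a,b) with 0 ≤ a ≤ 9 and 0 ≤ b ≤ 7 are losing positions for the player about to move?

27

Classify positions by backward induction: terminal positions (no move available) are L. From any other position, the mover wins iff some move reaches an L.
Every move lowers a or b (never raises either), so fill the grid row by row in increasing a, and left to right within a row: each cell's successors are then already labelled.
      b=0  b=1  b=2  b=3  b=4  b=5  b=6  b=7
a=0:    L    L    W    W    W    W    L    L
a=1:    L    W    W    W    W    L    L    W
a=2:    L    W    W    W    W    L    W    W
a=3:    W    W    L    L    W    W    W    W
a=4:    W    L    L    W    W    W    W    L
a=5:    W    L    W    W    W    W    L    L
a=6:    L    L    W    W    W    W    L    W
a=7:    L    W    W    W    W    L    L    W
a=8:    L    W    W    W    W    L    W    W
a=9:    W    W    L    L    W    W    W    W
Cells with no legal move (terminal, hence L): (0,0), (0,1), (1,0), (2,0).
The remaining L cells, each justified by listing all of its moves:
(0,6): →(0,4)(W), (0,3)(W), (0,2)(W) — all W, so L
(0,7): →(0,5)(W), (0,4)(W), (0,3)(W) — all W, so L
(1,5): →(1,3)(W), (1,2)(W), (1,1)(W), (0,4)(W) — all W, so L
(1,6): →(1,4)(W), (1,3)(W), (1,2)(W), (0,5)(W) — all W, so L
(2,5): →(2,3)(W), (2,2)(W), (2,1)(W), (1,4)(W) — all W, so L
(3,2): →(0,2)(W), (3,0)(W), (2,1)(W) — all W, so L
(3,3): →(0,3)(W), (3,1)(W), (3,0)(W), (2,2)(W) — all W, so L
(4,1): →(1,1)(W), (3,0)(W) — all W, so L
(4,2): →(1,2)(W), (4,0)(W), (3,1)(W) — all W, so L
(4,7): →(1,7)(W), (4,5)(W), (4,4)(W), (4,3)(W), (3,6)(W) — all W, so L
(5,1): →(2,1)(W), (4,0)(W) — all W, so L
(5,6): →(2,6)(W), (5,4)(W), (5,3)(W), (5,2)(W), (4,5)(W) — all W, so L
(5,7): →(2,7)(W), (5,5)(W), (5,4)(W), (5,3)(W), (4,6)(W) — all W, so L
(6,0): →(3,0)(W) only, which is W, so L
(6,1): →(3,1)(W), (5,0)(W) — all W, so L
(6,6): →(3,6)(W), (6,4)(W), (6,3)(W), (6,2)(W), (5,5)(W) — all W, so L
(7,0): →(4,0)(W) only, which is W, so L
(7,5): →(4,5)(W), (7,3)(W), (7,2)(W), (7,1)(W), (6,4)(W) — all W, so L
(7,6): →(4,6)(W), (7,4)(W), (7,3)(W), (7,2)(W), (6,5)(W) — all W, so L
(8,0): →(5,0)(W) only, which is W, so L
(8,5): →(5,5)(W), (8,3)(W), (8,2)(W), (8,1)(W), (7,4)(W) — all W, so L
(9,2): →(6,2)(W), (9,0)(W), (8,1)(W) — all W, so L
(9,3): →(6,3)(W), (9,1)(W), (9,0)(W), (8,2)(W) — all W, so L
Every other cell has at least one move into one of the L cells above, so it is W.
L cells per row: a=0: 4, a=1: 3, a=2: 2, a=3: 2, a=4: 3, a=5: 3, a=6: 3, a=7: 3, a=8: 2, a=9: 2; total 27.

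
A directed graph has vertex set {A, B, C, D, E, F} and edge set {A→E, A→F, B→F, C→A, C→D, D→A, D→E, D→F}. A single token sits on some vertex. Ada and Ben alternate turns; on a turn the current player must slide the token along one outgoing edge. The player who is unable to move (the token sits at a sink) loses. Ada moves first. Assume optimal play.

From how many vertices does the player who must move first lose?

Label each position W (a win for the player to move) or L (a loss). A position with no legal move is L; any other position is W exactly when some move reaches an L, and L when every move reaches a W.
Every edge goes from a vertex to one that appears earlier in the order E, F, A, B, D, C, so processing vertices in that order labels each vertex after all of its successors.
E: no outgoing edge → L
F: no outgoing edge → L
A: →F(L), so W
B: →F(L), so W
D: →F(L), so W
C: →D(W), A(W) — all W, so L
The L vertices are C, E, F; that is 3 in all.

3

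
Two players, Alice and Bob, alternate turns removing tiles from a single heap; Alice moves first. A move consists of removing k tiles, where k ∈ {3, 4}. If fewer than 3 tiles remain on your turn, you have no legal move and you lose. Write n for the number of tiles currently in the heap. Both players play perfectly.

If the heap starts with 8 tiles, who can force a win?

Work bottom-up. With no move the player to move loses. Otherwise the position is W if at least one move leads to an L position for the opponent, and L if every move leads to a W.
n=0: no move → L
n=1: no move → L
n=2: no move → L
n=3: reaches L-position 0 → W
n=4: reaches L-position 1 → W
n=5: reaches L-position 2 → W
n=6: reaches L-position 2 → W
n=7: only reaches 4(W), 3(W), all W → L
n=8: only reaches 5(W), 4(W), all W → L
Every move from 8 reaches a W position, so the mover loses.

Bob wins.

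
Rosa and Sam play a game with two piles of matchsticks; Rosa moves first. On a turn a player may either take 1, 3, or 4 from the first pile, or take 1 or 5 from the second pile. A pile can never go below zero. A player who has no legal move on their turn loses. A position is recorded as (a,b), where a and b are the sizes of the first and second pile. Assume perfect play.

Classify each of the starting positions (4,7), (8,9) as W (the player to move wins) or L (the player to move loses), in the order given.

Compute win/loss labels from the base case upward. A position with no move is L. Any other position is W if it can reach an L in one move, else L.
No move ever increases a pile, so every position that can arise here has a ≤ 8 and b ≤ 9; it is enough to label the cells with 0 ≤ a ≤ 8 and 0 ≤ b ≤ 9.
Every move lowers a or b (never raises either), so fill the grid row by row in increasing a, and left to right within a row: each cell's successors are then already labelled.
      b=0  b=1  b=2  b=3  b=4  b=5  b=6  b=7  b=8  b=9
a=0:    L    W    L    W    L    W    L    W    L    W
a=1:    W    L    W    L    W    L    W    L    W    L
a=2:    L    W    L    W    L    W    L    W    L    W
a=3:    W    L    W    L    W    L    W    L    W    L
a=4:    W    W    W    W    W    W    W    W    W    W
a=5:    W    W    W    W    W    W    W    W    W    W
a=6:    W    W    W    W    W    W    W    W    W    W
a=7:    L    W    L    W    L    W    L    W    L    W
a=8:    W    L    W    L    W    L    W    L    W    L
Cells with no legal move (terminal, hence L): (0,0).
The remaining L cells, each justified by listing all of its moves:
(0,2): L (sole option (0,1)(W) is W)
(0,4): L (sole option (0,3)(W) is W)
(0,6): L (options (0,5)(W), (0,1)(W) are all W)
(0,8): L (options (0,7)(W), (0,3)(W) are all W)
(1,1): L (options (0,1)(W), (1,0)(W) are all W)
(1,3): L (options (0,3)(W), (1,2)(W) are all W)
(1,5): L (options (0,5)(W), (1,4)(W), (1,0)(W) are all W)
(1,7): L (options (0,7)(W), (1,6)(W), (1,2)(W) are all W)
(1,9): L (options (0,9)(W), (1,8)(W), (1,4)(W) are all W)
(2,0): L (sole option (1,0)(W) is W)
(2,2): L (options (1,2)(W), (2,1)(W) are all W)
(2,4): L (options (1,4)(W), (2,3)(W) are all W)
(2,6): L (options (1,6)(W), (2,5)(W), (2,1)(W) are all W)
(2,8): L (options (1,8)(W), (2,7)(W), (2,3)(W) are all W)
(3,1): L (options (2,1)(W), (0,1)(W), (3,0)(W) are all W)
(3,3): L (options (2,3)(W), (0,3)(W), (3,2)(W) are all W)
(3,5): L (options (2,5)(W), (0,5)(W), (3,4)(W), (3,0)(W) are all W)
(3,7): L (options (2,7)(W), (0,7)(W), (3,6)(W), (3,2)(W) are all W)
(3,9): L (options (2,9)(W), (0,9)(W), (3,8)(W), (3,4)(W) are all W)
(7,0): L (options (6,0)(W), (4,0)(W), (3,0)(W) are all W)
(7,2): L (options (6,2)(W), (4,2)(W), (3,2)(W), (7,1)(W) are all W)
(7,4): L (options (6,4)(W), (4,4)(W), (3,4)(W), (7,3)(W) are all W)
(7,6): L (options (6,6)(W), (4,6)(W), (3,6)(W), (7,5)(W), (7,1)(W) are all W)
(7,8): L (options (6,8)(W), (4,8)(W), (3,8)(W), (7,7)(W), (7,3)(W) are all W)
(8,1): L (options (7,1)(W), (5,1)(W), (4,1)(W), (8,0)(W) are all W)
(8,3): L (options (7,3)(W), (5,3)(W), (4,3)(W), (8,2)(W) are all W)
(8,5): L (options (7,5)(W), (5,5)(W), (4,5)(W), (8,4)(W), (8,0)(W) are all W)
(8,7): L (options (7,7)(W), (5,7)(W), (4,7)(W), (8,6)(W), (8,2)(W) are all W)
(8,9): L (options (7,9)(W), (5,9)(W), (4,9)(W), (8,8)(W), (8,4)(W) are all W)
Every other cell has at least one move into one of the L cells above, so it is W.
(4,7): the move to (3,7) reaches an L cell, so W
(8,9): one of the L cells justified above, so L

(4,7): W, (8,9): L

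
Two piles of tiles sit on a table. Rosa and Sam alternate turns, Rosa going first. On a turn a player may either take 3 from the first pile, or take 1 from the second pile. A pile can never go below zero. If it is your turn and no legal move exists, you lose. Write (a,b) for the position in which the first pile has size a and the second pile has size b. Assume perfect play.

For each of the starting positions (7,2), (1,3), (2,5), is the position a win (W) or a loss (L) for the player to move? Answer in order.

(7,2): L, (1,3): W, (2,5): W

Label each position W (a win for the player to move) or L (a loss). A position with no legal move is L; any other position is W exactly when some move reaches an L, and L when every move reaches a W.
No move ever increases a pile, so every position that can arise here has a ≤ 7 and b ≤ 5; it is enough to label the cells with 0 ≤ a ≤ 7 and 0 ≤ b ≤ 5.
Every move lowers a or b (never raises either), so fill the grid row by row in increasing a, and left to right within a row: each cell's successors are then already labelled.
      b=0  b=1  b=2  b=3  b=4  b=5
a=0:    L    W    L    W    L    W
a=1:    L    W    L    W    L    W
a=2:    L    W    L    W    L    W
a=3:    W    L    W    L    W    L
a=4:    W    L    W    L    W    L
a=5:    W    L    W    L    W    L
a=6:    L    W    L    W    L    W
a=7:    L    W    L    W    L    W
Cells with no legal move (terminal, hence L): (0,0), (1,0), (2,0).
The remaining L cells, each justified by listing all of its moves:
(0,2): only reaches (0,1)(W), which is W → L
(0,4): only reaches (0,3)(W), which is W → L
(1,2): only reaches (1,1)(W), which is W → L
(1,4): only reaches (1,3)(W), which is W → L
(2,2): only reaches (2,1)(W), which is W → L
(2,4): only reaches (2,3)(W), which is W → L
(3,1): only reaches (0,1)(W), (3,0)(W), all W → L
(3,3): only reaches (0,3)(W), (3,2)(W), all W → L
(3,5): only reaches (0,5)(W), (3,4)(W), all W → L
(4,1): only reaches (1,1)(W), (4,0)(W), all W → L
(4,3): only reaches (1,3)(W), (4,2)(W), all W → L
(4,5): only reaches (1,5)(W), (4,4)(W), all W → L
(5,1): only reaches (2,1)(W), (5,0)(W), all W → L
(5,3): only reaches (2,3)(W), (5,2)(W), all W → L
(5,5): only reaches (2,5)(W), (5,4)(W), all W → L
(6,0): only reaches (3,0)(W), which is W → L
(6,2): only reaches (3,2)(W), (6,1)(W), all W → L
(6,4): only reaches (3,4)(W), (6,3)(W), all W → L
(7,0): only reaches (4,0)(W), which is W → L
(7,2): only reaches (4,2)(W), (7,1)(W), all W → L
(7,4): only reaches (4,4)(W), (7,3)(W), all W → L
Every other cell has at least one move into one of the L cells above, so it is W.
(7,2): one of the L cells justified above, so L
(1,3): the move to (1,2) reaches an L cell, so W
(2,5): the move to (2,4) reaches an L cell, so W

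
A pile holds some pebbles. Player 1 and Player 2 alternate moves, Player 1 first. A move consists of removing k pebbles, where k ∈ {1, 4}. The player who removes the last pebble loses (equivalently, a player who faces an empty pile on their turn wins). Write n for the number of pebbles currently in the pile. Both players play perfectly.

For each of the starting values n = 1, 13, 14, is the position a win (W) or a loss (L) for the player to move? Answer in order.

1: L, 13: L, 14: W

Label each position W (a win for the player to move) or L (a loss). A position with no legal move is W; any other position is W exactly when some move reaches an L, and L when every move reaches a W.
n=0: no move; the opponent has just taken the last pebble and therefore loses → W
n=1: the only move is to 0(W), a W ⇒ L
n=2: can move to 1, which is L ⇒ W
n=3: the only move is to 2(W), a W ⇒ L
n=4: can move to 3, which is L ⇒ W
n=5: can move to 1, which is L ⇒ W
n=6: moves to 5(W), 2(W); every one is W ⇒ L
n=7: can move to 6, which is L ⇒ W
n=8: moves to 7(W), 4(W); every one is W ⇒ L
n=9: can move to 8, which is L ⇒ W
n=10: can move to 6, which is L ⇒ W
n=11: moves to 10(W), 7(W); every one is W ⇒ L
n=12: can move to 11, which is L ⇒ W
n=13: moves to 12(W), 9(W); every one is W ⇒ L
n=14: can move to 13, which is L ⇒ W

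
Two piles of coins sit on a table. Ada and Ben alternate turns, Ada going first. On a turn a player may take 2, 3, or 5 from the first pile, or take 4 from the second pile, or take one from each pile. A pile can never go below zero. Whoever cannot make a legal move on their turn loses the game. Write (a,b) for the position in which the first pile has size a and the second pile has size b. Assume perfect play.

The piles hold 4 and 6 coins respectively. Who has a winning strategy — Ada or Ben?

Ada wins.

Positions with no move are L. A position that does have a move is losing for the player to move precisely when every available move leads to a winning position for the opponent. Fill in the labels:
No move ever increases a pile, so every position that can arise here has a ≤ 4 and b ≤ 6; it is enough to label the cells with 0 ≤ a ≤ 4 and 0 ≤ b ≤ 6.
Every move lowers a or b (never raises either), so fill the grid row by row in increasing a, and left to right within a row: each cell's successors are then already labelled.
      b=0  b=1  b=2  b=3  b=4  b=5  b=6
a=0:    L    L    L    L    W    W    W
a=1:    L    W    W    W    W    L    L
a=2:    W    W    W    W    L    L    W
a=3:    W    W    W    W    L    W    W
a=4:    W    L    L    L    W    W    W
Cells with no legal move (terminal, hence L): (0,0), (0,1), (0,2), (0,3), (1,0).
The remaining L cells, each justified by listing all of its moves:
(1,5): only reaches (1,1)(W), (0,4)(W), all W → L
(1,6): only reaches (1,2)(W), (0,5)(W), all W → L
(2,4): only reaches (0,4)(W), (2,0)(W), (1,3)(W), all W → L
(2,5): only reaches (0,5)(W), (2,1)(W), (1,4)(W), all W → L
(3,4): only reaches (1,4)(W), (0,4)(W), (3,0)(W), (2,3)(W), all W → L
(4,1): only reaches (2,1)(W), (1,1)(W), (3,0)(W), all W → L
(4,2): only reaches (2,2)(W), (1,2)(W), (3,1)(W), all W → L
(4,3): only reaches (2,3)(W), (1,3)(W), (3,2)(W), all W → L
Every other cell has at least one move into one of the L cells above, so it is W.
The starting position (4,6) is W: Ada should move to (1,6), handing over an L position.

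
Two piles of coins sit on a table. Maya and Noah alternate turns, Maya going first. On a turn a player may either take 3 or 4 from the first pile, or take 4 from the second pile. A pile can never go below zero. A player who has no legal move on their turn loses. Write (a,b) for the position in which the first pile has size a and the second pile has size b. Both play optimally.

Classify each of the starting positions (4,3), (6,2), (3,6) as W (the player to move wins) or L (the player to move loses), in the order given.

Build the W/L table. Terminal = L. A non-terminal position is W if it has a move to some L; otherwise it is L.
No move ever increases a pile, so every position that can arise here has a ≤ 6 and b ≤ 6; it is enough to label the cells with 0 ≤ a ≤ 6 and 0 ≤ b ≤ 6.
Every move lowers a or b (never raises either), so fill the grid row by row in increasing a, and left to right within a row: each cell's successors are then already labelled.
      b=0  b=1  b=2  b=3  b=4  b=5  b=6
a=0:    L    L    L    L    W    W    W
a=1:    L    L    L    L    W    W    W
a=2:    L    L    L    L    W    W    W
a=3:    W    W    W    W    L    L    L
a=4:    W    W    W    W    L    L    L
a=5:    W    W    W    W    L    L    L
a=6:    W    W    W    W    W    W    W
Cells with no legal move (terminal, hence L): (0,0), (0,1), (0,2), (0,3), (1,0), (1,1), (1,2), (1,3), (2,0), (2,1), (2,2), (2,3).
The remaining L cells, each justified by listing all of its moves:
(3,4): L (options (0,4)(W), (3,0)(W) are all W)
(3,5): L (options (0,5)(W), (3,1)(W) are all W)
(3,6): L (options (0,6)(W), (3,2)(W) are all W)
(4,4): L (options (1,4)(W), (0,4)(W), (4,0)(W) are all W)
(4,5): L (options (1,5)(W), (0,5)(W), (4,1)(W) are all W)
(4,6): L (options (1,6)(W), (0,6)(W), (4,2)(W) are all W)
(5,4): L (options (2,4)(W), (1,4)(W), (5,0)(W) are all W)
(5,5): L (options (2,5)(W), (1,5)(W), (5,1)(W) are all W)
(5,6): L (options (2,6)(W), (1,6)(W), (5,2)(W) are all W)
Every other cell has at least one move into one of the L cells above, so it is W.
(4,3): the move to (1,3) reaches an L cell, so W
(6,2): the move to (2,2) reaches an L cell, so W
(3,6): one of the L cells justified above, so L

(4,3): W, (6,2): W, (3,6): L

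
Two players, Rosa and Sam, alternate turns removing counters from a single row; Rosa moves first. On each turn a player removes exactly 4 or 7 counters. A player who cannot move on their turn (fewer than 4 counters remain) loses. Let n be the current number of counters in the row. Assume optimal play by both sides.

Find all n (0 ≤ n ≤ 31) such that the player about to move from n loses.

Label each position W (a win for the player to move) or L (a loss). A position with no legal move is L; any other position is W exactly when some move reaches an L, and L when every move reaches a W.
n=0: no move → L
n=1: no move → L
n=2: no move → L
n=3: no move → L
n=4: can move to 0, which is L ⇒ W
n=5: can move to 1, which is L ⇒ W
n=6: can move to 2, which is L ⇒ W
n=7: can move to 3, which is L ⇒ W
n=8: can move to 1, which is L ⇒ W
n=9: can move to 2, which is L ⇒ W
n=10: can move to 3, which is L ⇒ W
n=11: moves to 7(W), 4(W); every one is W ⇒ L
n=12: moves to 8(W), 5(W); every one is W ⇒ L
n=13: moves to 9(W), 6(W); every one is W ⇒ L
n=14: moves to 10(W), 7(W); every one is W ⇒ L
n=15: can move to 11, which is L ⇒ W
n=16: can move to 12, which is L ⇒ W
n=17: can move to 13, which is L ⇒ W
n=18: can move to 14, which is L ⇒ W
n=19: can move to 12, which is L ⇒ W
n=20: can move to 13, which is L ⇒ W
n=21: can move to 14, which is L ⇒ W
n=22: moves to 18(W), 15(W); every one is W ⇒ L
n=23: moves to 19(W), 16(W); every one is W ⇒ L
n=24: moves to 20(W), 17(W); every one is W ⇒ L
n=25: moves to 21(W), 18(W); every one is W ⇒ L
n=26: can move to 22, which is L ⇒ W
n=27: can move to 23, which is L ⇒ W
n=28: can move to 24, which is L ⇒ W
n=29: can move to 25, which is L ⇒ W
n=30: can move to 23, which is L ⇒ W
n=31: can move to 24, which is L ⇒ W
The losing starting values of n are exactly the entries labelled L in this table (12 of them).

0, 1, 2, 3, 11, 12, 13, 14, 22, 23, 24, 25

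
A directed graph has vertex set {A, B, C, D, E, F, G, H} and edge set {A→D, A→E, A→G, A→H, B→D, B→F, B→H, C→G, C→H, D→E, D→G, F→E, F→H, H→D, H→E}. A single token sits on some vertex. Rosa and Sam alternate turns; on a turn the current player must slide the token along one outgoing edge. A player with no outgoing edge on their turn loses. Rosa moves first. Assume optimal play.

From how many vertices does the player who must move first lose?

3

Positions with no move are L. A position that does have a move is losing for the player to move precisely when every available move leads to a winning position for the opponent. Fill in the labels:
Every edge goes from a vertex to one that appears earlier in the order E, G, D, H, A, F, B, C, so processing vertices in that order labels each vertex after all of its successors.
E: no outgoing edge → L
G: no outgoing edge → L
D: reaches L-position G → W
H: reaches L-position E → W
A: reaches L-position G → W
F: reaches L-position E → W
B: only reaches F(W), H(W), D(W), all W → L
C: reaches L-position G → W
The L vertices are B, E, G; that is 3 in all.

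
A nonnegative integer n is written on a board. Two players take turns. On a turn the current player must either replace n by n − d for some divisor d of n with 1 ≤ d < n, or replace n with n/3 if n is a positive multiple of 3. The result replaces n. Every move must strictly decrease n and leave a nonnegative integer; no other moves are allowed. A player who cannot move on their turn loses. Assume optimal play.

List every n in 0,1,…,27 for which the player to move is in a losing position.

0, 1, 4, 7, 9, 11, 13, 15, 17, 19, 23, 25

Positions with no move are L. A position that does have a move is losing for the player to move precisely when every available move leads to a winning position for the opponent. Fill in the labels:
n=0: no move → L
n=1: no move → L
n=2: →1(L), so W
n=3: →1(L), so W
n=4: →2(W), 3(W) — all W, so L
n=5: →4(L), so W
n=6: →4(L), so W
n=7: →6(W) only, which is W, so L
n=8: →4(L), so W
n=9: →3(W), 6(W), 8(W) — all W, so L
n=10: →9(L), so W
n=11: →10(W) only, which is W, so L
n=12: →4(L), so W
n=13: →12(W) only, which is W, so L
n=14: →7(L), so W
n=15: →5(W), 10(W), 12(W), 14(W) — all W, so L
n=16: →15(L), so W
n=17: →16(W) only, which is W, so L
n=18: →9(L), so W
n=19: →18(W) only, which is W, so L
n=20: →15(L), so W
n=21: →7(L), so W
n=22: →11(L), so W
n=23: →22(W) only, which is W, so L
n=24: →23(L), so W
n=25: →20(W), 24(W) — all W, so L
n=26: →13(L), so W
n=27: →9(L), so W
The losing starting values of n are exactly the entries labelled L in this table (12 of them).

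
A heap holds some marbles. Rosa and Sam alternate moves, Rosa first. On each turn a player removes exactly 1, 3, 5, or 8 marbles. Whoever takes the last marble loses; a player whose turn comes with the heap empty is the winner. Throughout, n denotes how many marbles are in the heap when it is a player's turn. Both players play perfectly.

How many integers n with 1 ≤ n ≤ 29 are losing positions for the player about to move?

Work bottom-up. With no move the player to move wins. Otherwise the position is W if at least one move leads to an L position for the opponent, and L if every move leads to a W.
n=0: no move; the opponent has just taken the last marble and therefore loses → W
n=1: L (sole option 0(W) is W)
n=2: W (go to 1, an L position)
n=3: L (options 2(W), 0(W) are all W)
n=4: W (go to 3, an L position)
n=5: L (options 4(W), 2(W), 0(W) are all W)
n=6: W (go to 5, an L position)
n=7: L (options 6(W), 4(W), 2(W) are all W)
n=8: W (go to 7, an L position)
n=9: W (go to 1, an L position)
n=10: W (go to 7, an L position)
n=11: W (go to 3, an L position)
n=12: W (go to 7, an L position)
n=13: W (go to 5, an L position)
n=14: L (options 13(W), 11(W), 9(W), 6(W) are all W)
n=15: W (go to 14, an L position)
n=16: L (options 15(W), 13(W), 11(W), 8(W) are all W)
n=17: W (go to 16, an L position)
n=18: L (options 17(W), 15(W), 13(W), 10(W) are all W)
n=19: W (go to 18, an L position)
n=20: L (options 19(W), 17(W), 15(W), 12(W) are all W)
n=21: W (go to 20, an L position)
n=22: W (go to 14, an L position)
n=23: W (go to 20, an L position)
n=24: W (go to 16, an L position)
n=25: W (go to 20, an L position)
n=26: W (go to 18, an L position)
n=27: L (options 26(W), 24(W), 22(W), 19(W) are all W)
n=28: W (go to 27, an L position)
n=29: L (options 28(W), 26(W), 24(W), 21(W) are all W)
L entries with 1 ≤ n ≤ 29 (the range starts at n=1): n = 1, 3, 5, 7, 14, 16, 18, 20, 27, 29; that makes 10.

10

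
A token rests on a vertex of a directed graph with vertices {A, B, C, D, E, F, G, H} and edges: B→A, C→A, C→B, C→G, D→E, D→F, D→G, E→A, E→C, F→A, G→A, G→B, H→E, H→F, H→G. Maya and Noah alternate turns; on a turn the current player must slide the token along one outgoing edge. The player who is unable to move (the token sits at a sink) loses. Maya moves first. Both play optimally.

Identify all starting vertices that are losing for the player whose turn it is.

Work bottom-up. With no move the player to move loses. Otherwise the position is W if at least one move leads to an L position for the opponent, and L if every move leads to a W.
Every edge goes from a vertex to one that appears earlier in the order A, B, G, C, E, F, H, D, so processing vertices in that order labels each vertex after all of its successors.
A: no outgoing edge → L
B: reaches L-position A → W
G: reaches L-position A → W
C: reaches L-position A → W
E: reaches L-position A → W
F: reaches L-position A → W
H: only reaches F(W), E(W), G(W), all W → L
D: only reaches F(W), E(W), G(W), all W → L
The losing starting vertices are exactly the entries labelled L in this table (3 of them).

A, D, H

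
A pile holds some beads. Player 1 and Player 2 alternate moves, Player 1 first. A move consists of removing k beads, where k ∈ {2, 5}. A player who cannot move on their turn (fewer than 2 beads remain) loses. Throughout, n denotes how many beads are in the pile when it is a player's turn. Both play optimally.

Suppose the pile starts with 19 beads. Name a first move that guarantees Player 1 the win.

Work bottom-up. With no move the player to move loses. Otherwise the position is W if at least one move leads to an L position for the opponent, and L if every move leads to a W.
n=0: no move → L
n=1: no move → L
n=2: →0(L), so W
n=3: →1(L), so W
n=4: →2(W) only, which is W, so L
n=5: →0(L), so W
n=6: →4(L), so W
n=7: →5(W), 2(W) — all W, so L
n=8: →6(W), 3(W) — all W, so L
n=9: →7(L), so W
n=10: →8(L), so W
n=11: →9(W), 6(W) — all W, so L
n=12: →7(L), so W
n=13: →11(L), so W
n=14: →12(W), 9(W) — all W, so L
n=15: →13(W), 10(W) — all W, so L
n=16: →14(L), so W
n=17: →15(L), so W
n=18: →16(W), 13(W) — all W, so L
n=19: →14(L), so W
From 19, the L positions reachable in one move are: 14.

Remove 5, leaving 14.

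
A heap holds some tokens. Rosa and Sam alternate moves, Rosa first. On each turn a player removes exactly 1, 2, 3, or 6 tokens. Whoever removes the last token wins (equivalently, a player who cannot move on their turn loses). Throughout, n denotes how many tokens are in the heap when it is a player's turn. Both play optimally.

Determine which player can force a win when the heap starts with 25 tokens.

Build the W/L table. Terminal = L. A non-terminal position is W if it has a move to some L; otherwise it is L.
n=0: no move → L
n=1: W (go to 0, an L position)
n=2: W (go to 0, an L position)
n=3: W (go to 0, an L position)
n=4: L (options 3(W), 2(W), 1(W) are all W)
n=5: W (go to 4, an L position)
n=6: W (go to 4, an L position)
n=7: W (go to 4, an L position)
n=8: L (options 7(W), 6(W), 5(W), 2(W) are all W)
n=9: W (go to 8, an L position)
n=10: W (go to 8, an L position)
n=11: W (go to 8, an L position)
n=12: L (options 11(W), 10(W), 9(W), 6(W) are all W)
n=13: W (go to 12, an L position)
n=14: W (go to 12, an L position)
n=15: W (go to 12, an L position)
n=16: L (options 15(W), 14(W), 13(W), 10(W) are all W)
n=17: W (go to 16, an L position)
n=18: W (go to 16, an L position)
n=19: W (go to 16, an L position)
n=20: L (options 19(W), 18(W), 17(W), 14(W) are all W)
n=21: W (go to 20, an L position)
n=22: W (go to 20, an L position)
n=23: W (go to 20, an L position)
n=24: L (options 23(W), 22(W), 21(W), 18(W) are all W)
n=25: W (go to 24, an L position)
From 25 Rosa can remove 1, leaving 24, reaching an L position.

Rosa wins.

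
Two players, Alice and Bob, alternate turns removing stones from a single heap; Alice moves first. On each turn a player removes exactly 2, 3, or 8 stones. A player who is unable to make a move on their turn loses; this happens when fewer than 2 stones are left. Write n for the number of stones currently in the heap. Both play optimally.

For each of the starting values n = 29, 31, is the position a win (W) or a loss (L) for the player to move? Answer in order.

29: W, 31: L

Label each position W (a win for the player to move) or L (a loss). A position with no legal move is L; any other position is W exactly when some move reaches an L, and L when every move reaches a W.
n=0: no move → L
n=1: no move → L
n=2: →0(L), so W
n=3: →1(L), so W
n=4: →1(L), so W
n=5: →3(W), 2(W) — all W, so L
n=6: →4(W), 3(W) — all W, so L
n=7: →5(L), so W
n=8: →6(L), so W
n=9: →6(L), so W
n=10: →8(W), 7(W), 2(W) — all W, so L
n=11: →9(W), 8(W), 3(W) — all W, so L
n=12: →10(L), so W
n=13: →11(L), so W
n=14: →11(L), so W
n=15: →13(W), 12(W), 7(W) — all W, so L
n=16: →14(W), 13(W), 8(W) — all W, so L
n=17: →15(L), so W
n=18: →16(L), so W
n=19: →16(L), so W
n=20: →18(W), 17(W), 12(W) — all W, so L
n=21: →19(W), 18(W), 13(W) — all W, so L
n=22: →20(L), so W
n=23: →21(L), so W
n=24: →21(L), so W
n=25: →23(W), 22(W), 17(W) — all W, so L
n=26: →24(W), 23(W), 18(W) — all W, so L
n=27: →25(L), so W
n=28: →26(L), so W
n=29: →26(L), so W
n=30: →28(W), 27(W), 22(W) — all W, so L
n=31: →29(W), 28(W), 23(W) — all W, so L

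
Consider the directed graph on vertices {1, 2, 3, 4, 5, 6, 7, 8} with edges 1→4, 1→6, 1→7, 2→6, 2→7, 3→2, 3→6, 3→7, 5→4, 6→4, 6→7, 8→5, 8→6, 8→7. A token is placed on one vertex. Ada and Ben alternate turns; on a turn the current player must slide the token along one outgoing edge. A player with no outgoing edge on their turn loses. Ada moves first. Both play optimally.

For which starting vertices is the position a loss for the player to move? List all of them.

4, 7

Use the standard recursion: the mover loses at a terminal position; elsewhere, the mover wins exactly when some move hands the opponent an L position.
Every edge goes from a vertex to one that appears earlier in the order 7, 4, 6, 2, 1, 5, 8, 3, so processing vertices in that order labels each vertex after all of its successors.
7: no outgoing edge → L
4: no outgoing edge → L
6: →4(L), so W
2: →7(L), so W
1: →4(L), so W
5: →4(L), so W
8: →7(L), so W
3: →7(L), so W
The losing starting vertices are exactly the entries labelled L in this table (2 of them).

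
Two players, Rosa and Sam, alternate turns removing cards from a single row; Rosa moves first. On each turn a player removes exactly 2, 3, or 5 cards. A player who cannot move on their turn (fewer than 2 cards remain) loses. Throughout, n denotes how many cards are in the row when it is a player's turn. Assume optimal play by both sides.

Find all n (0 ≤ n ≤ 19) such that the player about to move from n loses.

0, 1, 7, 8, 14, 15

Compute win/loss labels from the base case upward. A position with no move is L. Any other position is W if it can reach an L in one move, else L.
n=0: no move → L
n=1: no move → L
n=2: reaches L-position 0 → W
n=3: reaches L-position 1 → W
n=4: reaches L-position 1 → W
n=5: reaches L-position 0 → W
n=6: reaches L-position 1 → W
n=7: only reaches 5(W), 4(W), 2(W), all W → L
n=8: only reaches 6(W), 5(W), 3(W), all W → L
n=9: reaches L-position 7 → W
n=10: reaches L-position 8 → W
n=11: reaches L-position 8 → W
n=12: reaches L-position 7 → W
n=13: reaches L-position 8 → W
n=14: only reaches 12(W), 11(W), 9(W), all W → L
n=15: only reaches 13(W), 12(W), 10(W), all W → L
n=16: reaches L-position 14 → W
n=17: reaches L-position 15 → W
n=18: reaches L-position 15 → W
n=19: reaches L-position 14 → W
The losing starting values of n are exactly the entries labelled L in this table (6 of them).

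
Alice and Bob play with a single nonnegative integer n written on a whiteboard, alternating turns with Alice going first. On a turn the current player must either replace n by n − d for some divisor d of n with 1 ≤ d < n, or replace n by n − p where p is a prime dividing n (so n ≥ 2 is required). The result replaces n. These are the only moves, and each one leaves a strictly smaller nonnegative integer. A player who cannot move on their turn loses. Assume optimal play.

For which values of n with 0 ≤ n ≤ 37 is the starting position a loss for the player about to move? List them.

Compute win/loss labels from the base case upward. A position with no move is L. Any other position is W if it can reach an L in one move, else L.
n=0: no move → L
n=1: no move → L
n=2: can move to 0, which is L ⇒ W
n=3: can move to 0, which is L ⇒ W
n=4: moves to 2(W), 3(W); every one is W ⇒ L
n=5: can move to 0, which is L ⇒ W
n=6: can move to 4, which is L ⇒ W
n=7: can move to 0, which is L ⇒ W
n=8: can move to 4, which is L ⇒ W
n=9: moves to 6(W), 8(W); every one is W ⇒ L
n=10: can move to 9, which is L ⇒ W
n=11: can move to 0, which is L ⇒ W
n=12: can move to 9, which is L ⇒ W
n=13: can move to 0, which is L ⇒ W
n=14: moves to 7(W), 12(W), 13(W); every one is W ⇒ L
n=15: can move to 14, which is L ⇒ W
n=16: can move to 14, which is L ⇒ W
n=17: can move to 0, which is L ⇒ W
n=18: can move to 9, which is L ⇒ W
n=19: can move to 0, which is L ⇒ W
n=20: moves to 10(W), 15(W), 16(W), 18(W), 19(W); every one is W ⇒ L
n=21: can move to 14, which is L ⇒ W
n=22: can move to 20, which is L ⇒ W
n=23: can move to 0, which is L ⇒ W
n=24: can move to 20, which is L ⇒ W
n=25: can move to 20, which is L ⇒ W
n=26: moves to 13(W), 24(W), 25(W); every one is W ⇒ L
n=27: can move to 26, which is L ⇒ W
n=28: can move to 14, which is L ⇒ W
n=29: can move to 0, which is L ⇒ W
n=30: can move to 20, which is L ⇒ W
n=31: can move to 0, which is L ⇒ W
n=32: moves to 16(W), 24(W), 28(W), 30(W), 31(W); every one is W ⇒ L
n=33: can move to 32, which is L ⇒ W
n=34: can move to 32, which is L ⇒ W
n=35: moves to 28(W), 30(W), 34(W); every one is W ⇒ L
n=36: can move to 32, which is L ⇒ W
n=37: can move to 0, which is L ⇒ W
Reading off the rows marked L gives the requested list; there are 9 such values of n.

0, 1, 4, 9, 14, 20, 26, 32, 35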